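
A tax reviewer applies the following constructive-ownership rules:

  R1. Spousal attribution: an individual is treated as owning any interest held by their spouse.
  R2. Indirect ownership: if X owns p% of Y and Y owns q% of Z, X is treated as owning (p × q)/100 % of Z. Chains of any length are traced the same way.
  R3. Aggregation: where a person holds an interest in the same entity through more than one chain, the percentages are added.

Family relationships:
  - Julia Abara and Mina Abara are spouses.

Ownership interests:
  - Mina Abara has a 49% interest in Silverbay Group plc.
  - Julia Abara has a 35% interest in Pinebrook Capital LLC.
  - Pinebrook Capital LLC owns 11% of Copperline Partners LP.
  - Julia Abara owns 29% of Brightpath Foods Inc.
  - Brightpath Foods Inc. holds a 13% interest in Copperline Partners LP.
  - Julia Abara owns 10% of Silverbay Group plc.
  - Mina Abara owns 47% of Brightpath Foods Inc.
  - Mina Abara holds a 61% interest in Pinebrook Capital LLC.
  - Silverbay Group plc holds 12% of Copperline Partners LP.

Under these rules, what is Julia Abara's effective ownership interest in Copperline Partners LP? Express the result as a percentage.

By spousal attribution (R1), Julia Abara is treated as also owning Mina Abara's interest in Pinebrook Capital LLC, giving 35% + 61% = 96%.
By spousal attribution (R1), Julia Abara is treated as also owning Mina Abara's interest in Brightpath Foods Inc, giving 29% + 47% = 76%.
By spousal attribution (R1), Julia Abara is treated as also owning Mina Abara's interest in Silverbay Group plc, giving 10% + 49% = 59%.
Chain via Pinebrook Capital LLC (R2): 96% × 11% = 10.56% of Copperline Partners LP.
Chain via Brightpath Foods Inc. (R2): 76% × 13% = 9.88% of Copperline Partners LP.
Chain via Silverbay Group plc (R2): 59% × 12% = 7.08% of Copperline Partners LP.
Aggregating (R3): 10.56% + 9.88% + 7.08% = 27.52%.

27.52%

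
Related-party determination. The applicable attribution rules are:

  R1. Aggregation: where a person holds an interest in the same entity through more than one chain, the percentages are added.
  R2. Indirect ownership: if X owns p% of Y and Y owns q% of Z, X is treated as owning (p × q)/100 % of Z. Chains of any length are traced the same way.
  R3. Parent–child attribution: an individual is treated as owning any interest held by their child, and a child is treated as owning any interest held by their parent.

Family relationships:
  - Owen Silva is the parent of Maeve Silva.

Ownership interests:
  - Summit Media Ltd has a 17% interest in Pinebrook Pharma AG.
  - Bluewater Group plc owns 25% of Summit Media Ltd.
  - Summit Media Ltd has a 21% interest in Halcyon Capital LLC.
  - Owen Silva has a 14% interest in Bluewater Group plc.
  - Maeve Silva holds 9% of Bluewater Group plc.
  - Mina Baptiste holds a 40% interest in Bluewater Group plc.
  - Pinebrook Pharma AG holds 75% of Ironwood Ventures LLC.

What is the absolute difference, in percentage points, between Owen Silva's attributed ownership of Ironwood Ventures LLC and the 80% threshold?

79.266875

By parent–child attribution (R3), Owen Silva is treated as also owning Maeve Silva's interest in Bluewater Group plc, giving 14% + 9% = 23%.
Chain via Bluewater Group plc → Summit Media Ltd → Pinebrook Pharma AG (R2): 23% × 25% × 17% × 75% = 0.733125% of Ironwood Ventures LLC.
0.733125% falls short of the 80% threshold by 79.266875 percentage points.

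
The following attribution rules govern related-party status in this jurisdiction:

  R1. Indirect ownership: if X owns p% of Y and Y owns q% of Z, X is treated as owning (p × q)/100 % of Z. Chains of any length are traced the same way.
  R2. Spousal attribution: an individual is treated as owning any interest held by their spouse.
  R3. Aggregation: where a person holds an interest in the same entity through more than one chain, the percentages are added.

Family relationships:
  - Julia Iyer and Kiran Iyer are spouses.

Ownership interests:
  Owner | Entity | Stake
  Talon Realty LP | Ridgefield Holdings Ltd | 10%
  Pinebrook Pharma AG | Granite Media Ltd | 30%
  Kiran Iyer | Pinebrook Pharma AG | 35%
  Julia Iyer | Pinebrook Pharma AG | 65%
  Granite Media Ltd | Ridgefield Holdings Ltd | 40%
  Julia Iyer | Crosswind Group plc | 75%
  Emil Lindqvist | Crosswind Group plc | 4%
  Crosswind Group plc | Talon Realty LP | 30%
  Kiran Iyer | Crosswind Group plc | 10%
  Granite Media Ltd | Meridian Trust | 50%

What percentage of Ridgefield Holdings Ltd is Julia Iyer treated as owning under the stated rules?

14.55%

By spousal attribution (R2), Julia Iyer is treated as also owning Kiran Iyer's interest in Crosswind Group plc, giving 75% + 10% = 85%.
By spousal attribution (R2), Julia Iyer is treated as also owning Kiran Iyer's interest in Pinebrook Pharma AG, giving 65% + 35% = 100%.
Chain via Crosswind Group plc → Talon Realty LP (R1): 85% × 30% × 10% = 2.55% of Ridgefield Holdings Ltd.
Chain via Pinebrook Pharma AG → Granite Media Ltd (R1): 100% × 30% × 40% = 12% of Ridgefield Holdings Ltd.
Aggregating (R3): 2.55% + 12% = 14.55%.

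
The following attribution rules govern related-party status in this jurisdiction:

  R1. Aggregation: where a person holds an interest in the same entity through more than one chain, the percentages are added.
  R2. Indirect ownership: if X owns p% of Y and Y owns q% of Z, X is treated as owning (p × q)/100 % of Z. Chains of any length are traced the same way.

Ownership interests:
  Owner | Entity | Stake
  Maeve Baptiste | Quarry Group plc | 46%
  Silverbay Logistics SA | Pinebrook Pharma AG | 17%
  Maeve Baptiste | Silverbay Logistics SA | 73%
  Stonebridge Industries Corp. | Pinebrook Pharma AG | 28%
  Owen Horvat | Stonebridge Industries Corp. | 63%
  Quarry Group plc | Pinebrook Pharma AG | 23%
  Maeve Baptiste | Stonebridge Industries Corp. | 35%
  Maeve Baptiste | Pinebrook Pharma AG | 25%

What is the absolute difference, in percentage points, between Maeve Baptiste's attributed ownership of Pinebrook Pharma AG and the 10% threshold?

47.79

Chain via Quarry Group plc (R2): 46% × 23% = 10.58% of Pinebrook Pharma AG.
Chain via Stonebridge Industries Corp. (R2): 35% × 28% = 9.8% of Pinebrook Pharma AG.
Chain via Silverbay Logistics SA (R2): 73% × 17% = 12.41% of Pinebrook Pharma AG.
Direct interest in Pinebrook Pharma AG: 25%.
Aggregating (R1): 10.58% + 9.8% + 12.41% + 25% = 57.79%.
57.79% exceeds the 10% threshold by 47.79 percentage points.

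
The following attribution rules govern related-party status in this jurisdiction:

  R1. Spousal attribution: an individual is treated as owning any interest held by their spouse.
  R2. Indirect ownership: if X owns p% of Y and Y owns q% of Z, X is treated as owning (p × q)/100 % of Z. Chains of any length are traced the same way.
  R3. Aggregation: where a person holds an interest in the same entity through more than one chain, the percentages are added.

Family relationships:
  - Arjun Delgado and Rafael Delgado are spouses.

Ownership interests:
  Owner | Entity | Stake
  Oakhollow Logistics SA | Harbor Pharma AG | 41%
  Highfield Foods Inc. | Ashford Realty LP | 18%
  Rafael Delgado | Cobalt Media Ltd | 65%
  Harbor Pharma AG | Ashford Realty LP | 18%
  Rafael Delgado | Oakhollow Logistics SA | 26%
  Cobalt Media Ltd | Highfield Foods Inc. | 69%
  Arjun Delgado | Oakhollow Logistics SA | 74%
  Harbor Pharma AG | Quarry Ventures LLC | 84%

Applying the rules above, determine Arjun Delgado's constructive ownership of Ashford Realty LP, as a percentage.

By spousal attribution (R1), Arjun Delgado is treated as also owning Rafael Delgado's interest in Oakhollow Logistics SA, giving 74% + 26% = 100%.
By spousal attribution (R1), Arjun Delgado is treated as owning Rafael Delgado's 65% interest in Cobalt Media Ltd.
Chain via Oakhollow Logistics SA → Harbor Pharma AG (R2): 100% × 41% × 18% = 7.38% of Ashford Realty LP.
Chain via Cobalt Media Ltd → Highfield Foods Inc. (R2): 65% × 69% × 18% = 8.073% of Ashford Realty LP.
Aggregating (R3): 7.38% + 8.073% = 15.453%.

15.453%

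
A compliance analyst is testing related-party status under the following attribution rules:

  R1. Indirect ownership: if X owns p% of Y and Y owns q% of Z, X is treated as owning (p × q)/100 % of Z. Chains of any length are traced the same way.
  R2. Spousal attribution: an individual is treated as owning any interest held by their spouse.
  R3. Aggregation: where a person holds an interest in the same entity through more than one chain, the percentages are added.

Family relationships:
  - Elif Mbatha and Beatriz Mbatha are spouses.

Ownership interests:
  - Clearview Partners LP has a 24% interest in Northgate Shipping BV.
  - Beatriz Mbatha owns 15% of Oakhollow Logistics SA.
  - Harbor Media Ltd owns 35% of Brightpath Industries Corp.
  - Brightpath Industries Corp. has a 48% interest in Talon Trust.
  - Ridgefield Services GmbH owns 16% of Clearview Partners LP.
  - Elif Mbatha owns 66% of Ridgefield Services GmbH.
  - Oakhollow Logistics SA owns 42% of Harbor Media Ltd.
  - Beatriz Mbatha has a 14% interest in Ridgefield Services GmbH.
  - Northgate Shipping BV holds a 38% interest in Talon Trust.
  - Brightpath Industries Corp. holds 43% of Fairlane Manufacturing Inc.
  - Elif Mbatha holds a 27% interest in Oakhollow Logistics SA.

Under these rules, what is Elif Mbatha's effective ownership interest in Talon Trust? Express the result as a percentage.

4.13088%

By spousal attribution (R2), Elif Mbatha is treated as also owning Beatriz Mbatha's interest in Oakhollow Logistics SA, giving 27% + 15% = 42%.
By spousal attribution (R2), Elif Mbatha is treated as also owning Beatriz Mbatha's interest in Ridgefield Services GmbH, giving 66% + 14% = 80%.
Chain via Oakhollow Logistics SA → Harbor Media Ltd → Brightpath Industries Corp. (R1): 42% × 42% × 35% × 48% = 2.96352% of Talon Trust.
Chain via Ridgefield Services GmbH → Clearview Partners LP → Northgate Shipping BV (R1): 80% × 16% × 24% × 38% = 1.16736% of Talon Trust.
Aggregating (R3): 2.96352% + 1.16736% = 4.13088%.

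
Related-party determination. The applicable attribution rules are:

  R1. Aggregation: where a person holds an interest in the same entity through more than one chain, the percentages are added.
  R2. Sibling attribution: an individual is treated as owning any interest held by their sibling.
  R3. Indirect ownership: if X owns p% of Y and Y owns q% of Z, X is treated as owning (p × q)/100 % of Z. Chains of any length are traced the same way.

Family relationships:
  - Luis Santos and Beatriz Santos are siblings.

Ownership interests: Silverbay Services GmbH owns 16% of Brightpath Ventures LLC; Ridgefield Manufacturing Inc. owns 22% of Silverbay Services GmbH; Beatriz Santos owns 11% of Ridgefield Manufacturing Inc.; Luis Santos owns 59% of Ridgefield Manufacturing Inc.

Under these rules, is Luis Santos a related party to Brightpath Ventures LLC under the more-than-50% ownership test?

By sibling attribution (R2), Luis Santos is treated as also owning Beatriz Santos's interest in Ridgefield Manufacturing Inc, giving 59% + 11% = 70%.
Chain via Ridgefield Manufacturing Inc. → Silverbay Services GmbH (R3): 70% × 22% × 16% = 2.464% of Brightpath Ventures LLC.
2.464% does not exceed the 50% threshold, so Luis is not a related party to Brightpath Ventures LLC.

No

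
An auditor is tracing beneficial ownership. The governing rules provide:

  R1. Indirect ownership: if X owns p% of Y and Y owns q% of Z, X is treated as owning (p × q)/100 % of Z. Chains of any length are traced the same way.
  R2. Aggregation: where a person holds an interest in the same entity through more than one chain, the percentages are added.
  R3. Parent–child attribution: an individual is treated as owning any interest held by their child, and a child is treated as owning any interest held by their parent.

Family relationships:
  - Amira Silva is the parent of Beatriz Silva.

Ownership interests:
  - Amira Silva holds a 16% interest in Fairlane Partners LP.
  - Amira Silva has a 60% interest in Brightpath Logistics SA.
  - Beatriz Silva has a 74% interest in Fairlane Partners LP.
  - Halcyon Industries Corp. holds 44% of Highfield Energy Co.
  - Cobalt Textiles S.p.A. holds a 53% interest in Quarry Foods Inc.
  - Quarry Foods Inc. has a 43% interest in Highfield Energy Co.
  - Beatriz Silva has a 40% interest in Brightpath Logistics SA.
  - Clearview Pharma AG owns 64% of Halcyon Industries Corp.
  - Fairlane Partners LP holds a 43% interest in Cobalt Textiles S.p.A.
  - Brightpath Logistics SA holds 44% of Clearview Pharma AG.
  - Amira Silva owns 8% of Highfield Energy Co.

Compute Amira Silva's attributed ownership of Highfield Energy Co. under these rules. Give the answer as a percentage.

By parent–child attribution (R3), Amira Silva is treated as also owning Beatriz Silva's interest in Fairlane Partners LP, giving 16% + 74% = 90%.
By parent–child attribution (R3), Amira Silva is treated as also owning Beatriz Silva's interest in Brightpath Logistics SA, giving 60% + 40% = 100%.
Chain via Fairlane Partners LP → Cobalt Textiles S.p.A. → Quarry Foods Inc. (R1): 90% × 43% × 53% × 43% = 8.81973% of Highfield Energy Co.
Chain via Brightpath Logistics SA → Clearview Pharma AG → Halcyon Industries Corp. (R1): 100% × 44% × 64% × 44% = 12.3904% of Highfield Energy Co.
Direct interest in Highfield Energy Co: 8%.
Aggregating (R2): 8.81973% + 12.3904% + 8% = 29.21013%.

29.21013%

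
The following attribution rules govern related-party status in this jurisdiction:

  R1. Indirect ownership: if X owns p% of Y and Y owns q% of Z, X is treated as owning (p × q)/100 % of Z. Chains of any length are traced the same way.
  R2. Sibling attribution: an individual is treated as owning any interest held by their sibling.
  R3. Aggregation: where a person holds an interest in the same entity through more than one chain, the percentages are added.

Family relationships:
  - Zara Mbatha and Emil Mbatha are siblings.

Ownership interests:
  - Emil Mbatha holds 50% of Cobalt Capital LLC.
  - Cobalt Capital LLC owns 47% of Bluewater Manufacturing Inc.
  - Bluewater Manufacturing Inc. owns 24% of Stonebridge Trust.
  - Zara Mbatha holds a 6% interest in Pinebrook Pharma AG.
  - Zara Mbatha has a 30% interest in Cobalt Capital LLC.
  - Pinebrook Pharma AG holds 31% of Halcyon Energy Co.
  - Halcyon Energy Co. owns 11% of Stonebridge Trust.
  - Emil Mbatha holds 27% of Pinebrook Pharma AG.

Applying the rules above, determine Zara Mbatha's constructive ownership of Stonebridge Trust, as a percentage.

By sibling attribution (R2), Zara Mbatha is treated as also owning Emil Mbatha's interest in Pinebrook Pharma AG, giving 6% + 27% = 33%.
By sibling attribution (R2), Zara Mbatha is treated as also owning Emil Mbatha's interest in Cobalt Capital LLC, giving 30% + 50% = 80%.
Chain via Pinebrook Pharma AG → Halcyon Energy Co. (R1): 33% × 31% × 11% = 1.1253% of Stonebridge Trust.
Chain via Cobalt Capital LLC → Bluewater Manufacturing Inc. (R1): 80% × 47% × 24% = 9.024% of Stonebridge Trust.
Aggregating (R3): 1.1253% + 9.024% = 10.1493%.

10.1493%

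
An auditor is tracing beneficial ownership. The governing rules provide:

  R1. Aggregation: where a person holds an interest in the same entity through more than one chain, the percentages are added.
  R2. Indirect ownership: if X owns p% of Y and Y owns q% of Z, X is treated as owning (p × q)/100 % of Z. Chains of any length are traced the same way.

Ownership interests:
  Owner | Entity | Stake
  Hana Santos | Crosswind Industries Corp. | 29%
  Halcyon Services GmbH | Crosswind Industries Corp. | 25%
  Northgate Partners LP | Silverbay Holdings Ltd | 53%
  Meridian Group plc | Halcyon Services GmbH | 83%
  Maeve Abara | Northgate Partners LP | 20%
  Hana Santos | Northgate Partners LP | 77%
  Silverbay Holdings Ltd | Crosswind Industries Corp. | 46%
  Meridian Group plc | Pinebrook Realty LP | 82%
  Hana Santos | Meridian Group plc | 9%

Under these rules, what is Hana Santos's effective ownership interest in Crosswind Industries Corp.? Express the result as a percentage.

49.6401%

Chain via Northgate Partners LP → Silverbay Holdings Ltd (R2): 77% × 53% × 46% = 18.7726% of Crosswind Industries Corp.
Chain via Meridian Group plc → Halcyon Services GmbH (R2): 9% × 83% × 25% = 1.8675% of Crosswind Industries Corp.
Direct interest in Crosswind Industries Corp: 29%.
Aggregating (R1): 18.7726% + 1.8675% + 29% = 49.6401%.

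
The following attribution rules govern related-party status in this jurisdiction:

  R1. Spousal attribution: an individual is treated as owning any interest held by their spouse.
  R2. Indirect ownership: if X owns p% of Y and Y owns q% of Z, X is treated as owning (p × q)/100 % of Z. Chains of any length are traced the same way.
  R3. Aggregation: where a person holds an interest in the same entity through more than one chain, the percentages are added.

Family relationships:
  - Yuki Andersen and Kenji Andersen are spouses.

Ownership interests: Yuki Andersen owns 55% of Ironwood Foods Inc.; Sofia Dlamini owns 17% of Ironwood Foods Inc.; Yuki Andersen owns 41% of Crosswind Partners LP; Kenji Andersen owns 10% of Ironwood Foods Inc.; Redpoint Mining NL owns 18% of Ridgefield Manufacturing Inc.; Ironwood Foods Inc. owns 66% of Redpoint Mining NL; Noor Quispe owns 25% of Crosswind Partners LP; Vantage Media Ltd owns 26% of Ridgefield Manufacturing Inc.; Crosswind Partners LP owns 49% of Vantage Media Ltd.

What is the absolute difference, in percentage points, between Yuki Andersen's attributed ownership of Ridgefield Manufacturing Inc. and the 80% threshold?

67.0546

By spousal attribution (R1), Yuki Andersen is treated as also owning Kenji Andersen's interest in Ironwood Foods Inc, giving 55% + 10% = 65%.
Chain via Crosswind Partners LP → Vantage Media Ltd (R2): 41% × 49% × 26% = 5.2234% of Ridgefield Manufacturing Inc.
Chain via Ironwood Foods Inc. → Redpoint Mining NL (R2): 65% × 66% × 18% = 7.722% of Ridgefield Manufacturing Inc.
Aggregating (R3): 5.2234% + 7.722% = 12.9454%.
12.9454% falls short of the 80% threshold by 67.0546 percentage points.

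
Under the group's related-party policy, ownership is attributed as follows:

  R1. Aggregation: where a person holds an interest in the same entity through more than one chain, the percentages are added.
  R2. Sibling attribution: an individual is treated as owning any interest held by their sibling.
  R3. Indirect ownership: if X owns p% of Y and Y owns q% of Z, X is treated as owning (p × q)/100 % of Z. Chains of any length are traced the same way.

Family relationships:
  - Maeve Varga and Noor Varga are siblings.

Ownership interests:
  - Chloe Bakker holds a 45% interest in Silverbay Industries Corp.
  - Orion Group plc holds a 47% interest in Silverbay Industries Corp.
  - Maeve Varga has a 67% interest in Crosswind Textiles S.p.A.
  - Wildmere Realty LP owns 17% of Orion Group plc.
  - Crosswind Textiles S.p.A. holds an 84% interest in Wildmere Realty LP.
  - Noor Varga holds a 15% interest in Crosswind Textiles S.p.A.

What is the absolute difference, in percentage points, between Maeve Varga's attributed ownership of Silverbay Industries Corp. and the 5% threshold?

By sibling attribution (R2), Maeve Varga is treated as also owning Noor Varga's interest in Crosswind Textiles S.p.A, giving 67% + 15% = 82%.
Chain via Crosswind Textiles S.p.A. → Wildmere Realty LP → Orion Group plc (R3): 82% × 84% × 17% × 47% = 5.503512% of Silverbay Industries Corp.
5.503512% exceeds the 5% threshold by 0.503512 percentage points.

0.503512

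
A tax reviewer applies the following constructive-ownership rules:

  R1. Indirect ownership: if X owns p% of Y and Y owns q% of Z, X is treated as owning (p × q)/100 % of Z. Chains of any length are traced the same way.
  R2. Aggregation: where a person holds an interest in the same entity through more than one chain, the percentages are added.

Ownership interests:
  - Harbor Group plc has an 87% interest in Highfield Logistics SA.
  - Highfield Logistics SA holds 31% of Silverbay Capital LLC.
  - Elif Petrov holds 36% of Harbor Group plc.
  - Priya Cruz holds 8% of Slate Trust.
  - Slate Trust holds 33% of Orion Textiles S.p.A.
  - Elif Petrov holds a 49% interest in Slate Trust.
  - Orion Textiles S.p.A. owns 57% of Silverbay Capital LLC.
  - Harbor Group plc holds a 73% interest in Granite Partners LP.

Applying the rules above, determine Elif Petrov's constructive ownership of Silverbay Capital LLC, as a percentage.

Chain via Harbor Group plc → Highfield Logistics SA (R1): 36% × 87% × 31% = 9.7092% of Silverbay Capital LLC.
Chain via Slate Trust → Orion Textiles S.p.A. (R1): 49% × 33% × 57% = 9.2169% of Silverbay Capital LLC.
Aggregating (R2): 9.7092% + 9.2169% = 18.9261%.

18.9261%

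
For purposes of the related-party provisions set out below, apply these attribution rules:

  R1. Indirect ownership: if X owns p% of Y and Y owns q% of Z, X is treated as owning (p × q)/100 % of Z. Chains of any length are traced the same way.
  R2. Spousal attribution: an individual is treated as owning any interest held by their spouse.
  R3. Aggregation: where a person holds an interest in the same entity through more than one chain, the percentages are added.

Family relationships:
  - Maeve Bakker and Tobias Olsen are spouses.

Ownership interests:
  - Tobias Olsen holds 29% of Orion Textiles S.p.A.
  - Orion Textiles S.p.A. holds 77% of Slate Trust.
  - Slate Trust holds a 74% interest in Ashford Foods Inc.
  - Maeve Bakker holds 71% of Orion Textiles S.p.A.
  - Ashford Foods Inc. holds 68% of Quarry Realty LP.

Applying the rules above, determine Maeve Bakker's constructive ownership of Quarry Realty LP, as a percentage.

By spousal attribution (R2), Maeve Bakker is treated as also owning Tobias Olsen's interest in Orion Textiles S.p.A, giving 71% + 29% = 100%.
Chain via Orion Textiles S.p.A. → Slate Trust → Ashford Foods Inc. (R1): 100% × 77% × 74% × 68% = 38.7464% of Quarry Realty LP.

38.7464%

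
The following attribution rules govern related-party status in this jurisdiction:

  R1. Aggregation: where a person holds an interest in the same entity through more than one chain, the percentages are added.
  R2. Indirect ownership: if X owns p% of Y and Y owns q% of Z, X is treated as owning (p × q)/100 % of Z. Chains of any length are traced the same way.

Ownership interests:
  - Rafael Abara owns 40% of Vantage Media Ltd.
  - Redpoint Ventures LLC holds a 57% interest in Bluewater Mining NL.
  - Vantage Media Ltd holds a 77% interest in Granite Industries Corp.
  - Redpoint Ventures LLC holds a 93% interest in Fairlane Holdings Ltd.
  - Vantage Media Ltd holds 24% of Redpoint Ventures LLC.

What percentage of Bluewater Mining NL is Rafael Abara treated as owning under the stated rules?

5.472%

Chain via Vantage Media Ltd → Redpoint Ventures LLC (R2): 40% × 24% × 57% = 5.472% of Bluewater Mining NL.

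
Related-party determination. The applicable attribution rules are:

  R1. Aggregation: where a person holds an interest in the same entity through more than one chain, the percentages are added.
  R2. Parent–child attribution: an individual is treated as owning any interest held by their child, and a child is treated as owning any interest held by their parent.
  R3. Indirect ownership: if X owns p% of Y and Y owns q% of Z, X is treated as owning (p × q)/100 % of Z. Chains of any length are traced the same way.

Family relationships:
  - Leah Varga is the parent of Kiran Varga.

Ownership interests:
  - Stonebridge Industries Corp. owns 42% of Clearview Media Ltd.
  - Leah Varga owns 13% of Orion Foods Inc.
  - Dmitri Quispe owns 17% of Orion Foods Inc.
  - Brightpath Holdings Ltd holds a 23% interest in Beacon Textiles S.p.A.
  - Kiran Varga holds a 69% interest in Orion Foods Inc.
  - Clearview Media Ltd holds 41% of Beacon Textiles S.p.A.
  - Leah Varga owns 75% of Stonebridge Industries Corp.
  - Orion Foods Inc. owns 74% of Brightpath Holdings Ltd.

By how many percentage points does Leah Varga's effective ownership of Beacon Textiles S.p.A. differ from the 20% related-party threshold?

By parent–child attribution (R2), Leah Varga is treated as also owning Kiran Varga's interest in Orion Foods Inc, giving 13% + 69% = 82%.
Chain via Orion Foods Inc. → Brightpath Holdings Ltd (R3): 82% × 74% × 23% = 13.9564% of Beacon Textiles S.p.A.
Chain via Stonebridge Industries Corp. → Clearview Media Ltd (R3): 75% × 42% × 41% = 12.915% of Beacon Textiles S.p.A.
Aggregating (R1): 13.9564% + 12.915% = 26.8714%.
26.8714% exceeds the 20% threshold by 6.8714 percentage points.

6.8714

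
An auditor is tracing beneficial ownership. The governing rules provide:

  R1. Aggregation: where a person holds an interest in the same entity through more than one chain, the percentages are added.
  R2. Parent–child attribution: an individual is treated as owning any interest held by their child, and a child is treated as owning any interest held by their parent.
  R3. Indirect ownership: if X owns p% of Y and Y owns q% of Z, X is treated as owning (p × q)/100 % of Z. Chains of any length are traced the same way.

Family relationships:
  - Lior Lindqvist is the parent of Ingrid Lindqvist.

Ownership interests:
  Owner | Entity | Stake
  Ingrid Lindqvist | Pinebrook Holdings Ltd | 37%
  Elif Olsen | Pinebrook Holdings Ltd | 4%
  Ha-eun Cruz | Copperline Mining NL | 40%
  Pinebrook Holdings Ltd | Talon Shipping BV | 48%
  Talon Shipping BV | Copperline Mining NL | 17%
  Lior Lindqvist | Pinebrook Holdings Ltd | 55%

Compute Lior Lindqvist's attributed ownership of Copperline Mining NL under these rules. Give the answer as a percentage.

By parent–child attribution (R2), Lior Lindqvist is treated as also owning Ingrid Lindqvist's interest in Pinebrook Holdings Ltd, giving 55% + 37% = 92%.
Chain via Pinebrook Holdings Ltd → Talon Shipping BV (R3): 92% × 48% × 17% = 7.5072% of Copperline Mining NL.

7.5072%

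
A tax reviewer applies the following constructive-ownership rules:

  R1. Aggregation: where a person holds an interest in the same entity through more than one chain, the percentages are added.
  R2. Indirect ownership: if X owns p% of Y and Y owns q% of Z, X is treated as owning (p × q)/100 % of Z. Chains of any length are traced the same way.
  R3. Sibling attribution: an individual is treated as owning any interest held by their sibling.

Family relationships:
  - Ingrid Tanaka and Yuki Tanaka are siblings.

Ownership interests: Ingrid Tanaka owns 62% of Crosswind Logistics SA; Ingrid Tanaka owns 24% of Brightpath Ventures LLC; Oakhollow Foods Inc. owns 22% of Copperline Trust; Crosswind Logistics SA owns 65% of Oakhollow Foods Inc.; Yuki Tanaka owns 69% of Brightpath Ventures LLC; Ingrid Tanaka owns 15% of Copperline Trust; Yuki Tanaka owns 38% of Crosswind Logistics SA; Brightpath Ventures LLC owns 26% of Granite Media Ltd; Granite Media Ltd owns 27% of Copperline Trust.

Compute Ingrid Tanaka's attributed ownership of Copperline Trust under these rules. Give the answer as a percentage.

By sibling attribution (R3), Ingrid Tanaka is treated as also owning Yuki Tanaka's interest in Crosswind Logistics SA, giving 62% + 38% = 100%.
By sibling attribution (R3), Ingrid Tanaka is treated as also owning Yuki Tanaka's interest in Brightpath Ventures LLC, giving 24% + 69% = 93%.
Chain via Crosswind Logistics SA → Oakhollow Foods Inc. (R2): 100% × 65% × 22% = 14.3% of Copperline Trust.
Chain via Brightpath Ventures LLC → Granite Media Ltd (R2): 93% × 26% × 27% = 6.5286% of Copperline Trust.
Direct interest in Copperline Trust: 15%.
Aggregating (R1): 14.3% + 6.5286% + 15% = 35.8286%.

35.8286%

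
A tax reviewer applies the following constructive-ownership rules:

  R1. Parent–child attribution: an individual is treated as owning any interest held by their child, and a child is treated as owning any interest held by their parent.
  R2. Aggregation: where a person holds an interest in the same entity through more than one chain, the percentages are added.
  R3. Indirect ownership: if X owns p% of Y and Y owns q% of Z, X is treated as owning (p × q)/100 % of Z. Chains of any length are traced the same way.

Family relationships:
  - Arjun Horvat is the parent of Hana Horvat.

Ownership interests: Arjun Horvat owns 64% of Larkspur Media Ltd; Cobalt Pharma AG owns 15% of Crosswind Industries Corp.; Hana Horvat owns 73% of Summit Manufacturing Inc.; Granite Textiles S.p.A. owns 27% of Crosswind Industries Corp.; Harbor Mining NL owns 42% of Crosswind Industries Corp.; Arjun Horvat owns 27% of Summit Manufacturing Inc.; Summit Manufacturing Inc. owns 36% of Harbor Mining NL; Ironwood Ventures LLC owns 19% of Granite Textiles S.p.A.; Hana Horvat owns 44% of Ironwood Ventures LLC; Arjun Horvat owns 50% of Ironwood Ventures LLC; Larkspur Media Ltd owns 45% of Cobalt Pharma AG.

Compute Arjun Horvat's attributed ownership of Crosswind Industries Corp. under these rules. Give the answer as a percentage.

By parent–child attribution (R1), Arjun Horvat is treated as also owning Hana Horvat's interest in Ironwood Ventures LLC, giving 50% + 44% = 94%.
By parent–child attribution (R1), Arjun Horvat is treated as also owning Hana Horvat's interest in Summit Manufacturing Inc, giving 27% + 73% = 100%.
Chain via Ironwood Ventures LLC → Granite Textiles S.p.A. (R3): 94% × 19% × 27% = 4.8222% of Crosswind Industries Corp.
Chain via Larkspur Media Ltd → Cobalt Pharma AG (R3): 64% × 45% × 15% = 4.32% of Crosswind Industries Corp.
Chain via Summit Manufacturing Inc. → Harbor Mining NL (R3): 100% × 36% × 42% = 15.12% of Crosswind Industries Corp.
Aggregating (R2): 4.8222% + 4.32% + 15.12% = 24.2622%.

24.2622%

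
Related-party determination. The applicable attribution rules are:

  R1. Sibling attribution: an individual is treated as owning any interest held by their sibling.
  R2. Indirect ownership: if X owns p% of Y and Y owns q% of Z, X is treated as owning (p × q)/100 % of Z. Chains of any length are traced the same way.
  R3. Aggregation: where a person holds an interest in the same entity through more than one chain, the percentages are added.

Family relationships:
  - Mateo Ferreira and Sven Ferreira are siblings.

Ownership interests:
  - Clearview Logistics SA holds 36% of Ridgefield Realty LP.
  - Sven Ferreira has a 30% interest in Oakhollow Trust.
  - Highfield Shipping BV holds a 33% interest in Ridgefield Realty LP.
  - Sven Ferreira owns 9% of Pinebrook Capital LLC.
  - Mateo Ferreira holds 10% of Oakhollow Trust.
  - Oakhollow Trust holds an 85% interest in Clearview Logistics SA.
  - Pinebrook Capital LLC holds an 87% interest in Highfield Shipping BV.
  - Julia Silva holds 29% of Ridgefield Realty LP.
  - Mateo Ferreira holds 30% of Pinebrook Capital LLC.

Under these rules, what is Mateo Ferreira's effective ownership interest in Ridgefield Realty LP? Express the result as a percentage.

23.4369%

By sibling attribution (R1), Mateo Ferreira is treated as also owning Sven Ferreira's interest in Oakhollow Trust, giving 10% + 30% = 40%.
By sibling attribution (R1), Mateo Ferreira is treated as also owning Sven Ferreira's interest in Pinebrook Capital LLC, giving 30% + 9% = 39%.
Chain via Oakhollow Trust → Clearview Logistics SA (R2): 40% × 85% × 36% = 12.24% of Ridgefield Realty LP.
Chain via Pinebrook Capital LLC → Highfield Shipping BV (R2): 39% × 87% × 33% = 11.1969% of Ridgefield Realty LP.
Aggregating (R3): 12.24% + 11.1969% = 23.4369%.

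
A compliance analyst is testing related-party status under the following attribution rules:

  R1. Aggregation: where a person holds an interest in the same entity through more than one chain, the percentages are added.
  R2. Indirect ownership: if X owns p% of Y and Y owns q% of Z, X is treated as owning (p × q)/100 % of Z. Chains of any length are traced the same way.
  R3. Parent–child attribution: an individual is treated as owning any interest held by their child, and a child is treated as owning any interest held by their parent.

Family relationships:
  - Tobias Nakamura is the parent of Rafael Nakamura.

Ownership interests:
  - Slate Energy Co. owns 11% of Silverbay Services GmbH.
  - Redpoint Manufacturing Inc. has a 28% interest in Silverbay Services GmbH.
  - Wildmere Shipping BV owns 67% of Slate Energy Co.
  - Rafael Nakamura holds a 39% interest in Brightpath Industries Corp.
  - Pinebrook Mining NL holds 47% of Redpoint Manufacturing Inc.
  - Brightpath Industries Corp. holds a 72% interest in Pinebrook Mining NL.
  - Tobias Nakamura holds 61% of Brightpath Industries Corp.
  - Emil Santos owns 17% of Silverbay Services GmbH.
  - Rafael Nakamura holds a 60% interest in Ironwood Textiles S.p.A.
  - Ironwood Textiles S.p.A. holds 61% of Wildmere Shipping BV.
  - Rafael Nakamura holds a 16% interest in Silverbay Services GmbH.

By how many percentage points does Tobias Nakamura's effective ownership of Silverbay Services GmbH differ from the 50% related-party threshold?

21.82738

By parent–child attribution (R3), Tobias Nakamura is treated as also owning Rafael Nakamura's interest in Brightpath Industries Corp, giving 61% + 39% = 100%.
By parent–child attribution (R3), Tobias Nakamura is treated as owning Rafael Nakamura's 60% interest in Ironwood Textiles S.p.A.
By parent–child attribution (R3), Tobias Nakamura is treated as owning Rafael Nakamura's 16% interest in Silverbay Services GmbH.
Chain via Brightpath Industries Corp. → Pinebrook Mining NL → Redpoint Manufacturing Inc. (R2): 100% × 72% × 47% × 28% = 9.4752% of Silverbay Services GmbH.
Chain via Ironwood Textiles S.p.A. → Wildmere Shipping BV → Slate Energy Co. (R2): 60% × 61% × 67% × 11% = 2.69742% of Silverbay Services GmbH.
Direct interest in Silverbay Services GmbH: 16%.
Aggregating (R1): 9.4752% + 2.69742% + 16% = 28.17262%.
28.17262% falls short of the 50% threshold by 21.82738 percentage points.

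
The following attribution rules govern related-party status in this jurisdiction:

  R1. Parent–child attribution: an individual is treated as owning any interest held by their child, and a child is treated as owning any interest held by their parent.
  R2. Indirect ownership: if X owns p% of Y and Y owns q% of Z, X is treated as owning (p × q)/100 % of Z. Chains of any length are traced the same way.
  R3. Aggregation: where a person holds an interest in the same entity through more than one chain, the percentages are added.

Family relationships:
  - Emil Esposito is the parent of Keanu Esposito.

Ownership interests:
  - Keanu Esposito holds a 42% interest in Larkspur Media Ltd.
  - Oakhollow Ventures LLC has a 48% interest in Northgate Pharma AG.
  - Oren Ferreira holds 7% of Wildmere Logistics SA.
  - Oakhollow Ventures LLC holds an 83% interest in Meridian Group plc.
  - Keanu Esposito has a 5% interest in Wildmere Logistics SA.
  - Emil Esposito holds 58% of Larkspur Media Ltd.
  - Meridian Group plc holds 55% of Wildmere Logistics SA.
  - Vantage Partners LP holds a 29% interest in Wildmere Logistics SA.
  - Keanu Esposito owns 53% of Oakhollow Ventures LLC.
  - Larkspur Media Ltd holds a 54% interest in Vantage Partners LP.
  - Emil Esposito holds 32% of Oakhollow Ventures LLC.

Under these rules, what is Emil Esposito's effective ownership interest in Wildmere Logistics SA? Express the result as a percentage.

59.4625%

By parent–child attribution (R1), Emil Esposito is treated as also owning Keanu Esposito's interest in Oakhollow Ventures LLC, giving 32% + 53% = 85%.
By parent–child attribution (R1), Emil Esposito is treated as also owning Keanu Esposito's interest in Larkspur Media Ltd, giving 58% + 42% = 100%.
By parent–child attribution (R1), Emil Esposito is treated as owning Keanu Esposito's 5% interest in Wildmere Logistics SA.
Chain via Oakhollow Ventures LLC → Meridian Group plc (R2): 85% × 83% × 55% = 38.8025% of Wildmere Logistics SA.
Chain via Larkspur Media Ltd → Vantage Partners LP (R2): 100% × 54% × 29% = 15.66% of Wildmere Logistics SA.
Direct interest in Wildmere Logistics SA: 5%.
Aggregating (R3): 38.8025% + 15.66% + 5% = 59.4625%.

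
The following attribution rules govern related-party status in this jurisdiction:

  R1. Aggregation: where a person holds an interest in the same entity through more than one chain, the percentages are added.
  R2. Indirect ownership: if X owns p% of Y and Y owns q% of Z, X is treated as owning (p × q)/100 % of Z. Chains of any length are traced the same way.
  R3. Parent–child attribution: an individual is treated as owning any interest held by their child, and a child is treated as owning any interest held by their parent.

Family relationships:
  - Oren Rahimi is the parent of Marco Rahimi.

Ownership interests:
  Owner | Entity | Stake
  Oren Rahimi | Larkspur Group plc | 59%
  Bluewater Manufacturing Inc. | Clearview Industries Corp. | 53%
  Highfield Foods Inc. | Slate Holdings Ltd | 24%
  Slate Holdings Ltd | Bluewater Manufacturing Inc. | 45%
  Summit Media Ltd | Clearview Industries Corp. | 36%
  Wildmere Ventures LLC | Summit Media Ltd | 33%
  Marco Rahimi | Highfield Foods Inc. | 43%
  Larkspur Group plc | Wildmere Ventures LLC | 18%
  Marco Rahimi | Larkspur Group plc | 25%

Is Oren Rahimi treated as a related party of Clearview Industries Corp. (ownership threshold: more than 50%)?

By parent–child attribution (R3), Oren Rahimi is treated as also owning Marco Rahimi's interest in Larkspur Group plc, giving 59% + 25% = 84%.
By parent–child attribution (R3), Oren Rahimi is treated as owning Marco Rahimi's 43% interest in Highfield Foods Inc.
Chain via Larkspur Group plc → Wildmere Ventures LLC → Summit Media Ltd (R2): 84% × 18% × 33% × 36% = 1.796256% of Clearview Industries Corp.
Chain via Highfield Foods Inc. → Slate Holdings Ltd → Bluewater Manufacturing Inc. (R2): 43% × 24% × 45% × 53% = 2.46132% of Clearview Industries Corp.
Aggregating (R1): 1.796256% + 2.46132% = 4.257576%.
4.257576% does not exceed the 50% threshold, so Oren is not a related party to Clearview Industries Corp.

No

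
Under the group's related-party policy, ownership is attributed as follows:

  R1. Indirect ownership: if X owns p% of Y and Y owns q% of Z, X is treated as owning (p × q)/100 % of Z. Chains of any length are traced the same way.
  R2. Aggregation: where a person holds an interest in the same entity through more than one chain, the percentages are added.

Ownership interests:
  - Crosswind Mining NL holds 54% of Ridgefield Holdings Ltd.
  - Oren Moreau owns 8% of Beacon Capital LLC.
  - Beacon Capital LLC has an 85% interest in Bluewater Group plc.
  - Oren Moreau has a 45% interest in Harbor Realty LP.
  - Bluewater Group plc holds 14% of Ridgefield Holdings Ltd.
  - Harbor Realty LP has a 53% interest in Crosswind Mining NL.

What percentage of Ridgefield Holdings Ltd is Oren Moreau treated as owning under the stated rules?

13.831%

Chain via Harbor Realty LP → Crosswind Mining NL (R1): 45% × 53% × 54% = 12.879% of Ridgefield Holdings Ltd.
Chain via Beacon Capital LLC → Bluewater Group plc (R1): 8% × 85% × 14% = 0.952% of Ridgefield Holdings Ltd.
Aggregating (R2): 12.879% + 0.952% = 13.831%.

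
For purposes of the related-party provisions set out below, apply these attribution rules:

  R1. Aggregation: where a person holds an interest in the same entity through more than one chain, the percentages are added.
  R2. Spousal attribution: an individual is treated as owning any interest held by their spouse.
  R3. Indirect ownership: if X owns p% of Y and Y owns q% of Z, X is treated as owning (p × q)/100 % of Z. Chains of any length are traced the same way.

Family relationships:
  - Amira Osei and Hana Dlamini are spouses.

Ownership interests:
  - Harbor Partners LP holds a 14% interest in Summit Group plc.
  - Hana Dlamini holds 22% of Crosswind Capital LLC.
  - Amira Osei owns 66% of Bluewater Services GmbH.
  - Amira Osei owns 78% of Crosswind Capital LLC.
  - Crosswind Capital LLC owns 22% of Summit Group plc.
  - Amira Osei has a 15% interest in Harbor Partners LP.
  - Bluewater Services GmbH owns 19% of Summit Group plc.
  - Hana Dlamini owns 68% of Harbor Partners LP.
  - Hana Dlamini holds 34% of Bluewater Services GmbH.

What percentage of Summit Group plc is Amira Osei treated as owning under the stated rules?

By spousal attribution (R2), Amira Osei is treated as also owning Hana Dlamini's interest in Harbor Partners LP, giving 15% + 68% = 83%.
By spousal attribution (R2), Amira Osei is treated as also owning Hana Dlamini's interest in Bluewater Services GmbH, giving 66% + 34% = 100%.
By spousal attribution (R2), Amira Osei is treated as also owning Hana Dlamini's interest in Crosswind Capital LLC, giving 78% + 22% = 100%.
Chain via Harbor Partners LP (R3): 83% × 14% = 11.62% of Summit Group plc.
Chain via Bluewater Services GmbH (R3): 100% × 19% = 19% of Summit Group plc.
Chain via Crosswind Capital LLC (R3): 100% × 22% = 22% of Summit Group plc.
Aggregating (R1): 11.62% + 19% + 22% = 52.62%.

52.62%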